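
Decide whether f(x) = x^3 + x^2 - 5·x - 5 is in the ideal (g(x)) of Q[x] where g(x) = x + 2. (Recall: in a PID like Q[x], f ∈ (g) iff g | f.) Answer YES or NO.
In Q[x] the ideal (g) consists of all multiples of g, so f ∈ (g) iff g | f, i.e. iff the remainder of f on division by g is 0. Divide f by g (g is monic, so eliminate the leading term of the running remainder at each step):
  leading term x^3: subtract (x^2)·g(x) = x^3 + 2·x^2, leaving -x^2 - 5·x - 5
  leading term -x^2: subtract (-x)·g(x) = -x^2 - 2·x, leaving -3·x - 5
  leading term -3·x: subtract (-3)·g(x) = -3·x - 6, leaving 1
The remainder r(x) = 1 ≠ 0 (and deg r < deg g), so g ∤ f, i.e. f ∉ (g).

Final answer: NO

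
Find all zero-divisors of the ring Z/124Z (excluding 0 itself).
An element a ∈ Z/124Z (with a ≠ 0) is a zero-divisor iff gcd(a, 124) > 1 (because a is a unit precisely when gcd(a, n) = 1, and in Z/nZ every nonzero, non-unit element is a zero-divisor). Scan a = 1, ..., 123 and keep those with gcd(a, 124) > 1:
  gcd(2, 124) = 2, gcd(4, 124) = 4, gcd(6, 124) = 2, gcd(8, 124) = 4, gcd(10, 124) = 2, gcd(12, 124) = 4, gcd(14, 124) = 2, gcd(16, 124) = 4, gcd(18, 124) = 2, gcd(20, 124) = 4, gcd(22, 124) = 2, gcd(24, 124) = 4, gcd(26, 124) = 2, gcd(28, 124) = 4, gcd(30, 124) = 2, gcd(31, 124) = 31, gcd(32, 124) = 4, gcd(34, 124) = 2, gcd(36, 124) = 4, gcd(38, 124) = 2, gcd(40, 124) = 4, gcd(42, 124) = 2, gcd(44, 124) = 4, gcd(46, 124) = 2, gcd(48, 124) = 4, gcd(50, 124) = 2, gcd(52, 124) = 4, gcd(54, 124) = 2, gcd(56, 124) = 4, gcd(58, 124) = 2, gcd(60, 124) = 4, gcd(62, 124) = 62, gcd(64, 124) = 4, gcd(66, 124) = 2, gcd(68, 124) = 4, gcd(70, 124) = 2, gcd(72, 124) = 4, gcd(74, 124) = 2, gcd(76, 124) = 4, gcd(78, 124) = 2, gcd(80, 124) = 4, gcd(82, 124) = 2, gcd(84, 124) = 4, gcd(86, 124) = 2, gcd(88, 124) = 4, gcd(90, 124) = 2, gcd(92, 124) = 4, gcd(93, 124) = 31, gcd(94, 124) = 2, gcd(96, 124) = 4, gcd(98, 124) = 2, gcd(100, 124) = 4, gcd(102, 124) = 2, gcd(104, 124) = 4, gcd(106, 124) = 2, gcd(108, 124) = 4, gcd(110, 124) = 2, gcd(112, 124) = 4, gcd(114, 124) = 2, gcd(116, 124) = 4, gcd(118, 124) = 2, gcd(120, 124) = 4, gcd(122, 124) = 2.
All other a ∈ {1, ..., 123} have gcd(a, 124) = 1 and are units. So the nonzero zero-divisors are exactly the 63 values of a appearing in this scan.

Final answer: nonzero zero-divisors of Z/124Z = {2, 4, 6, 8, 10, 12, 14, 16, 18, 20, 22, 24, 26, 28, 30, 31, 32, 34, 36, 38, 40, 42, 44, 46, 48, 50, 52, 54, 56, 58, 60, 62, 64, 66, 68, 70, 72, 74, 76, 78, 80, 82, 84, 86, 88, 90, 92, 93, 94, 96, 98, 100, 102, 104, 106, 108, 110, 112, 114, 116, 118, 120, 122}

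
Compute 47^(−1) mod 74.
Apply the extended Euclidean algorithm to (74, 47), tracking rows (r, s, t) with s·74 + t·47 = r. Each division r_prev = q·r_cur + r_new produces the new row as (previous row) − q·(current row):
  row A: (74, 1, 0)   [1·74 + 0·47 = 74]
  row B: (47, 0, 1)   [0·74 + 1·47 = 47]
  74 = 1·47 + 27   → row C = row A − 1·row B = (27, 1, −1)   [check: 1·74 − 1·47 = 27]
  47 = 1·27 + 20   → row D = row B − 1·row C = (20, −1, 2)   [check: −1·74 + 2·47 = 20]
  27 = 1·20 + 7   → row E = row C − 1·row D = (7, 2, −3)   [check: 2·74 − 3·47 = 7]
  20 = 2·7 + 6   → row F = row D − 2·row E = (6, −5, 8)   [check: −5·74 + 8·47 = 6]
  7 = 1·6 + 1   → row G = row E − 1·row F = (1, 7, −11)   [check: 7·74 − 11·47 = 1]
  6 = 6·1 + 0   → remainder 0, stop. gcd = 1 (last nonzero row G).
The gcd is 1, so 47 is invertible mod 74. The last nonzero row gives 7·74 − 11·47 = 1, so t = −11. So 47^(−1) ≡ −11 ≡ 63 (mod 74). Verify: 47 · 63 = 2961 ≡ 1 (mod 74). ✓

Final answer: 47^(−1) ≡ 63 (mod 74)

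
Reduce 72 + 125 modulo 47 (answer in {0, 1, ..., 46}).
9

Reduce the summands first: 72 ≡ 25, 125 ≡ 31 (mod 47), so 72 + 125 ≡ 25 + 31 (mod 47). 25 + 31 = 56; 56 = 1·47 + 9, so (72 + 125) mod 47 = 9.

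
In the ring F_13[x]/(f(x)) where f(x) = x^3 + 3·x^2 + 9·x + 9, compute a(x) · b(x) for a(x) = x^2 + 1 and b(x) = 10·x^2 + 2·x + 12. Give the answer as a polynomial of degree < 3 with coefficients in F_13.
Multiply as integer polynomials: a · b = 10·x^4 + 2·x^3 + 22·x^2 + 2·x + 12. Reducing coefficients mod 13: a · b ≡ 10·x^4 + 2·x^3 + 9·x^2 + 2·x + 12. Now divide by f(x) = x^3 + 3·x^2 + 9·x + 9 in F_13[x], eliminating the leading term at each step:
  leading term 10·x^4: subtract (10·x)·f(x) = 10·x^4 + 4·x^3 + 12·x^2 + 12·x, leaving 11·x^3 + 10·x^2 + 3·x + 12 (coefficients mod 13)
  leading term 11·x^3: subtract (11)·f(x) = 11·x^3 + 7·x^2 + 8·x + 8, leaving 3·x^2 + 8·x + 4 (coefficients mod 13)
The degree is now < 3, so this is the remainder. Hence a · b ≡ 3·x^2 + 8·x + 4 in F_13[x]/(f).

Final answer: a · b ≡ 3·x^2 + 8·x + 4 (mod f(x))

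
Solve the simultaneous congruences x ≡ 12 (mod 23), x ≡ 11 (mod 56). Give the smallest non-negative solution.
x ≡ 403 (mod 1288); the representative in [0, 1288) is 403

The moduli 23, 56 are pairwise coprime, so by the CRT there is a unique solution mod 23·56 = 1288.
Solve by successive substitution. Start with x ≡ 12 (mod 23).
  Combine with x ≡ 11 (mod 56): write x = 12 + 23·t and require 12 + 23·t ≡ 11 (mod 56), i.e. 23·t ≡ 11 − 12 ≡ 55 (mod 56). Since 23^(−1) ≡ 39 (mod 56), t ≡ 39·55 ≡ 17 (mod 56). So x ≡ 12 + 23·17 = 403 (mod 1288).
Unique solution in [0, 1288): x = 403.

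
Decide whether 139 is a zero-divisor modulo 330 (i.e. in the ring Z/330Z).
gcd(139, 330) = 1, so 139 is a unit in Z/330Z (it has a multiplicative inverse). A unit cannot be a zero-divisor: if 139·b ≡ 0 then multiplying both sides by 139^(−1) gives b ≡ 0. So 139 is not a zero-divisor.

Final answer: NO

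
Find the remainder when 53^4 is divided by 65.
1

Use repeated squaring. Binary(4) = 100. Walk through the bits of the exponent 4 left-to-right: at each bit after the leading one, square the running value, then multiply by 53 if the bit is 1 (always reducing mod 65):
  bit 1 = 1 (leading): start with 53.
  bit 2 = 0: square 53^2 = 2809 ≡ 14 (mod 65).
  bit 3 = 0: square 14^2 = 196 ≡ 1 (mod 65).
Final value: 53^4 ≡ 1 (mod 65).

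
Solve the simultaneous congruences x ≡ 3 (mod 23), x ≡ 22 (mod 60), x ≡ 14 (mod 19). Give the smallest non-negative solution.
The moduli 23, 60, 19 are pairwise coprime, so by the CRT there is a unique solution mod 23·60·19 = 26220.
Solve by successive substitution. Start with x ≡ 3 (mod 23).
  Combine with x ≡ 22 (mod 60): write x = 3 + 23·t and require 3 + 23·t ≡ 22 (mod 60), i.e. 23·t ≡ 22 − 3 ≡ 19 (mod 60). Since 23^(−1) ≡ 47 (mod 60), t ≡ 47·19 ≡ 53 (mod 60). So x ≡ 3 + 23·53 = 1222 (mod 1380).
  Combine with x ≡ 14 (mod 19): write x = 1222 + 1380·t and require 1222 + 1380·t ≡ 14 (mod 19), i.e. 1380·t ≡ 14 − 1222 ≡ 8 (mod 19). Since 1380^(−1) ≡ 8 (mod 19) (1380 ≡ 12 (mod 19)), t ≡ 8·8 ≡ 7 (mod 19). So x ≡ 1222 + 1380·7 = 10882 (mod 26220).
Unique solution in [0, 26220): x = 10882.

Final answer: x ≡ 10882 (mod 26220); the representative in [0, 26220) is 10882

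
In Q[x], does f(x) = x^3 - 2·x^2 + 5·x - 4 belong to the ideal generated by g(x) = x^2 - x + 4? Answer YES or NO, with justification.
YES

In Q[x] the ideal (g) consists of all multiples of g, so f ∈ (g) iff g | f, i.e. iff the remainder of f on division by g is 0. Divide f by g (g is monic, so eliminate the leading term of the running remainder at each step):
  leading term x^3: subtract (x)·g(x) = x^3 - x^2 + 4·x, leaving -x^2 + x - 4
  leading term -x^2: subtract (-1)·g(x) = -x^2 + x - 4, leaving 0
The remainder is 0, so f(x) = g(x) · h(x) with h(x) = x - 1. Hence g | f, i.e. f ∈ (g).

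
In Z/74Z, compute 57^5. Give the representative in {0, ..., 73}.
Use repeated squaring. Binary(5) = 101. Walk through the bits of the exponent 5 left-to-right: at each bit after the leading one, square the running value, then multiply by 57 if the bit is 1 (always reducing mod 74):
  bit 1 = 1 (leading): start with 57.
  bit 2 = 0: square 57^2 = 3249 ≡ 67 (mod 74).
  bit 3 = 1: square 67^2 = 4489 ≡ 49; bit is 1, so multiply 49·57 = 2793 ≡ 55 (mod 74).
Final value: 57^5 ≡ 55 (mod 74).

Final answer: 55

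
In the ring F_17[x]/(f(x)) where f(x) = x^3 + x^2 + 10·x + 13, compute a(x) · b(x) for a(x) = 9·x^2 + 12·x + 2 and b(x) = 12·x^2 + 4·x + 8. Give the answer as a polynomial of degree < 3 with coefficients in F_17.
a · b ≡ 12·x^2 + 3·x + 15 (mod f(x))

Multiply as integer polynomials: a · b = 108·x^4 + 180·x^3 + 144·x^2 + 104·x + 16. Reducing coefficients mod 17: a · b ≡ 6·x^4 + 10·x^3 + 8·x^2 + 2·x + 16. Now divide by f(x) = x^3 + x^2 + 10·x + 13 in F_17[x], eliminating the leading term at each step:
  leading term 6·x^4: subtract (6·x)·f(x) = 6·x^4 + 6·x^3 + 9·x^2 + 10·x, leaving 4·x^3 + 16·x^2 + 9·x + 16 (coefficients mod 17)
  leading term 4·x^3: subtract (4)·f(x) = 4·x^3 + 4·x^2 + 6·x + 1, leaving 12·x^2 + 3·x + 15 (coefficients mod 17)
The degree is now < 3, so this is the remainder. Hence a · b ≡ 12·x^2 + 3·x + 15 in F_17[x]/(f).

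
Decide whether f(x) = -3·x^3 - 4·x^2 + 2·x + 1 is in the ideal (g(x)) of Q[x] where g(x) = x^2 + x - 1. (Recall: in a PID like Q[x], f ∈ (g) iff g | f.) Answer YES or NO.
In Q[x] the ideal (g) consists of all multiples of g, so f ∈ (g) iff g | f, i.e. iff the remainder of f on division by g is 0. Divide f by g (g is monic, so eliminate the leading term of the running remainder at each step):
  leading term -3·x^3: subtract (-3·x)·g(x) = -3·x^3 - 3·x^2 + 3·x, leaving -x^2 - x + 1
  leading term -x^2: subtract (-1)·g(x) = -x^2 - x + 1, leaving 0
The remainder is 0, so f(x) = g(x) · h(x) with h(x) = -3·x - 1. Hence g | f, i.e. f ∈ (g).

Final answer: YES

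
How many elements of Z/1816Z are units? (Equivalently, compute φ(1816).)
An element a ∈ Z/1816Z is a unit iff gcd(a, 1816) = 1, so the number of units is φ(1816). φ is multiplicative, with φ(p^e) = p^e − p^(e−1). Factorise 1816 = 2^3 · 227. Then
  φ(1816) = (2^3 − 2^2) · (227 − 1) = 4 · 226 = 904.

Final answer: Z/1816Z has φ(1816) = 904 units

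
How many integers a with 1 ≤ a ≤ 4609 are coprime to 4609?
4180

The number of a ∈ {1, ..., 4609} with gcd(a, 4609) = 1 is by definition Euler's totient φ(4609). φ is multiplicative, with φ(p^e) = p^e − p^(e−1). Factorise 4609 = 11 · 419. Then
  φ(4609) = (11 − 1) · (419 − 1) = 10 · 418 = 4180.
So there are 4180 such integers.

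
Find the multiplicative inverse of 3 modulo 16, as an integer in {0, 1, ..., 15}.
3^(−1) ≡ 11 (mod 16)

Apply the extended Euclidean algorithm to (16, 3), tracking rows (r, s, t) with s·16 + t·3 = r. Each division r_prev = q·r_cur + r_new produces the new row as (previous row) − q·(current row):
  row A: (16, 1, 0)   [1·16 + 0·3 = 16]
  row B: (3, 0, 1)   [0·16 + 1·3 = 3]
  16 = 5·3 + 1   → row C = row A − 5·row B = (1, 1, −5)   [check: 1·16 − 5·3 = 1]
  3 = 3·1 + 0   → remainder 0, stop. gcd = 1 (last nonzero row C).
The gcd is 1, so 3 is invertible mod 16. The last nonzero row gives 1·16 − 5·3 = 1, so t = −5. So 3^(−1) ≡ −5 ≡ 11 (mod 16). Verify: 3 · 11 = 33 ≡ 1 (mod 16). ✓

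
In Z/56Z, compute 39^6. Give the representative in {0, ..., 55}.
Use repeated squaring. Binary(6) = 110. Walk through the bits of the exponent 6 left-to-right: at each bit after the leading one, square the running value, then multiply by 39 if the bit is 1 (always reducing mod 56):
  bit 1 = 1 (leading): start with 39.
  bit 2 = 1: square 39^2 = 1521 ≡ 9; bit is 1, so multiply 9·39 = 351 ≡ 15 (mod 56).
  bit 3 = 0: square 15^2 = 225 ≡ 1 (mod 56).
Final value: 39^6 ≡ 1 (mod 56).

Final answer: 1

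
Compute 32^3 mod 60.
Use repeated squaring. Binary(3) = 11. Walk through the bits of the exponent 3 left-to-right: at each bit after the leading one, square the running value, then multiply by 32 if the bit is 1 (always reducing mod 60):
  bit 1 = 1 (leading): start with 32.
  bit 2 = 1: square 32^2 = 1024 ≡ 4; bit is 1, so multiply 4·32 = 128 ≡ 8 (mod 60).
Final value: 32^3 ≡ 8 (mod 60).

Final answer: 8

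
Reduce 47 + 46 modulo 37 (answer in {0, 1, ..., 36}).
Reduce the summands first: 47 ≡ 10, 46 ≡ 9 (mod 37), so 47 + 46 ≡ 10 + 9 (mod 37). 10 + 9 = 19; 19 = 0·37 + 19, so (47 + 46) mod 37 = 19.

Final answer: 19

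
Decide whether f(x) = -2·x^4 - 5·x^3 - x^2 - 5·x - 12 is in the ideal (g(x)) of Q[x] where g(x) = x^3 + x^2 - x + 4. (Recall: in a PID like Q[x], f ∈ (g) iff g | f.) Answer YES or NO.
In Q[x] the ideal (g) consists of all multiples of g, so f ∈ (g) iff g | f, i.e. iff the remainder of f on division by g is 0. Divide f by g (g is monic, so eliminate the leading term of the running remainder at each step):
  leading term -2·x^4: subtract (-2·x)·g(x) = -2·x^4 - 2·x^3 + 2·x^2 - 8·x, leaving -3·x^3 - 3·x^2 + 3·x - 12
  leading term -3·x^3: subtract (-3)·g(x) = -3·x^3 - 3·x^2 + 3·x - 12, leaving 0
The remainder is 0, so f(x) = g(x) · h(x) with h(x) = -2·x - 3. Hence g | f, i.e. f ∈ (g).

Final answer: YES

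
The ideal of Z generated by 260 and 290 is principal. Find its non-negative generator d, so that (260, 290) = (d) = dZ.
(260, 290) = (10); d = 10

In the PID Z, (a, b) is generated by gcd(a, b). Compute gcd(290, 260) with the extended Euclidean algorithm, tracking rows (r, s, t) with s·290 + t·260 = r:
  row A: (290, 1, 0)   [1·290 + 0·260 = 290]
  row B: (260, 0, 1)   [0·290 + 1·260 = 260]
  290 = 1·260 + 30   → row C = row A − 1·row B = (30, 1, −1)   [check: 1·290 − 1·260 = 30]
  260 = 8·30 + 20   → row D = row B − 8·row C = (20, −8, 9)   [check: −8·290 + 9·260 = 20]
  30 = 1·20 + 10   → row E = row C − 1·row D = (10, 9, −10)   [check: 9·290 − 10·260 = 10]
  20 = 2·10 + 0   → remainder 0, stop. gcd = 10 (last nonzero row E).
So gcd(260, 290) = 10, with Bézout identity 9·290 − 10·260 = 10. Containment (⊇): the Bézout identity exhibits 10 as an element of (260, 290), giving (10) ⊆ (260, 290). Containment (⊆): since 10 | 260 and 10 | 290 (260 = 10·26, 290 = 10·29), every Z-linear combination of 260 and 290 is divisible by 10, so (260, 290) ⊆ (10). Therefore (260, 290) = (10), d = 10.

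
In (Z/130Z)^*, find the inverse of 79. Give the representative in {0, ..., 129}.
Apply the extended Euclidean algorithm to (130, 79), tracking rows (r, s, t) with s·130 + t·79 = r. Each division r_prev = q·r_cur + r_new produces the new row as (previous row) − q·(current row):
  row A: (130, 1, 0)   [1·130 + 0·79 = 130]
  row B: (79, 0, 1)   [0·130 + 1·79 = 79]
  130 = 1·79 + 51   → row C = row A − 1·row B = (51, 1, −1)   [check: 1·130 − 1·79 = 51]
  79 = 1·51 + 28   → row D = row B − 1·row C = (28, −1, 2)   [check: −1·130 + 2·79 = 28]
  51 = 1·28 + 23   → row E = row C − 1·row D = (23, 2, −3)   [check: 2·130 − 3·79 = 23]
  28 = 1·23 + 5   → row F = row D − 1·row E = (5, −3, 5)   [check: −3·130 + 5·79 = 5]
  23 = 4·5 + 3   → row G = row E − 4·row F = (3, 14, −23)   [check: 14·130 − 23·79 = 3]
  5 = 1·3 + 2   → row H = row F − 1·row G = (2, −17, 28)   [check: −17·130 + 28·79 = 2]
  3 = 1·2 + 1   → row I = row G − 1·row H = (1, 31, −51)   [check: 31·130 − 51·79 = 1]
  2 = 2·1 + 0   → remainder 0, stop. gcd = 1 (last nonzero row I).
The gcd is 1, so 79 is invertible mod 130. The last nonzero row gives 31·130 − 51·79 = 1, so t = −51. So 79^(−1) ≡ −51 ≡ 79 (mod 130). Verify: 79 · 79 = 6241 ≡ 1 (mod 130). ✓

Final answer: 79^(−1) ≡ 79 (mod 130)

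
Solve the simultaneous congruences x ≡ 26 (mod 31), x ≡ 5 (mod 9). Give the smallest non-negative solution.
The moduli 31, 9 are pairwise coprime, so by the CRT there is a unique solution mod 31·9 = 279.
Solve by successive substitution. Start with x ≡ 26 (mod 31).
  Combine with x ≡ 5 (mod 9): write x = 26 + 31·t and require 26 + 31·t ≡ 5 (mod 9), i.e. 31·t ≡ 5 − 26 ≡ 6 (mod 9). Since 31^(−1) ≡ 7 (mod 9) (31 ≡ 4 (mod 9)), t ≡ 7·6 ≡ 6 (mod 9). So x ≡ 26 + 31·6 = 212 (mod 279).
Unique solution in [0, 279): x = 212.

Final answer: x ≡ 212 (mod 279); the representative in [0, 279) is 212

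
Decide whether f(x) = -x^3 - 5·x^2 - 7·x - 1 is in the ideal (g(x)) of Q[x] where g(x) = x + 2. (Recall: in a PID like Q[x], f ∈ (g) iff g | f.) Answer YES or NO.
In Q[x] the ideal (g) consists of all multiples of g, so f ∈ (g) iff g | f, i.e. iff the remainder of f on division by g is 0. Divide f by g (g is monic, so eliminate the leading term of the running remainder at each step):
  leading term -x^3: subtract (-x^2)·g(x) = -x^3 - 2·x^2, leaving -3·x^2 - 7·x - 1
  leading term -3·x^2: subtract (-3·x)·g(x) = -3·x^2 - 6·x, leaving -x - 1
  leading term -x: subtract (-1)·g(x) = -x - 2, leaving 1
The remainder r(x) = 1 ≠ 0 (and deg r < deg g), so g ∤ f, i.e. f ∉ (g).

Final answer: NO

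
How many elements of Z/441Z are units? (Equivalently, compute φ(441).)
Z/441Z has φ(441) = 252 units

An element a ∈ Z/441Z is a unit iff gcd(a, 441) = 1, so the number of units is φ(441). φ is multiplicative, with φ(p^e) = p^e − p^(e−1). Factorise 441 = 3^2 · 7^2. Then
  φ(441) = (3^2 − 3^1) · (7^2 − 7^1) = 6 · 42 = 252.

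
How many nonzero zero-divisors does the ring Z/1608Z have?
Z/1608Z has 1079 nonzero zero-divisors

In Z/1608Z each nonzero element is either a unit (gcd with 1608 is 1) or a zero-divisor (gcd > 1). The number of units is φ(1608): factorise 1608 = 2^3 · 3 · 67, so φ(1608) = (2^3 − 2^2) · (3 − 1) · (67 − 1) = 4 · 2 · 66 = 528. The nonzero elements number 1608 − 1 = 1607. Hence the nonzero zero-divisors number 1607 − 528 = 1079.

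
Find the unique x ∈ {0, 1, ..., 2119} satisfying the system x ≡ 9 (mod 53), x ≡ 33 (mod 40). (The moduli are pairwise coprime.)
x ≡ 433 (mod 2120); the representative in [0, 2120) is 433

The moduli 53, 40 are pairwise coprime, so by the CRT there is a unique solution mod 53·40 = 2120.
Solve by successive substitution. Start with x ≡ 9 (mod 53).
  Combine with x ≡ 33 (mod 40): write x = 9 + 53·t and require 9 + 53·t ≡ 33 (mod 40), i.e. 53·t ≡ 33 − 9 ≡ 24 (mod 40). Since 53^(−1) ≡ 37 (mod 40) (53 ≡ 13 (mod 40)), t ≡ 37·24 ≡ 8 (mod 40). So x ≡ 9 + 53·8 = 433 (mod 2120).
Unique solution in [0, 2120): x = 433.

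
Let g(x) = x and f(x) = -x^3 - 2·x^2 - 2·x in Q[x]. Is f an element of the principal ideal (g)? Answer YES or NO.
YES

In Q[x] the ideal (g) consists of all multiples of g, so f ∈ (g) iff g | f, i.e. iff the remainder of f on division by g is 0. Divide f by g (g is monic, so eliminate the leading term of the running remainder at each step):
  leading term -x^3: subtract (-x^2)·g(x) = -x^3, leaving -2·x^2 - 2·x
  leading term -2·x^2: subtract (-2·x)·g(x) = -2·x^2, leaving -2·x
  leading term -2·x: subtract (-2)·g(x) = -2·x, leaving 0
The remainder is 0, so f(x) = g(x) · h(x) with h(x) = -x^2 - 2·x - 2. Hence g | f, i.e. f ∈ (g).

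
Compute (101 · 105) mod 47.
30

Reduce the factors first: 101 ≡ 7, 105 ≡ 11 (mod 47), so 101 · 105 ≡ 7 · 11 (mod 47). 7 · 11 = 77. Dividing by 47: 77 = 1·47 + 30. So (101 · 105) mod 47 = 30.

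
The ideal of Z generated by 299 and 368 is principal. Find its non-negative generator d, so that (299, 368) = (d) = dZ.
(299, 368) = (23); d = 23

In the PID Z, (a, b) is generated by gcd(a, b). Compute gcd(368, 299) with the extended Euclidean algorithm, tracking rows (r, s, t) with s·368 + t·299 = r:
  row A: (368, 1, 0)   [1·368 + 0·299 = 368]
  row B: (299, 0, 1)   [0·368 + 1·299 = 299]
  368 = 1·299 + 69   → row C = row A − 1·row B = (69, 1, −1)   [check: 1·368 − 1·299 = 69]
  299 = 4·69 + 23   → row D = row B − 4·row C = (23, −4, 5)   [check: −4·368 + 5·299 = 23]
  69 = 3·23 + 0   → remainder 0, stop. gcd = 23 (last nonzero row D).
So gcd(299, 368) = 23, with Bézout identity −4·368 + 5·299 = 23. Containment (⊇): the Bézout identity exhibits 23 as an element of (299, 368), giving (23) ⊆ (299, 368). Containment (⊆): since 23 | 299 and 23 | 368 (299 = 23·13, 368 = 23·16), every Z-linear combination of 299 and 368 is divisible by 23, so (299, 368) ⊆ (23). Therefore (299, 368) = (23), d = 23.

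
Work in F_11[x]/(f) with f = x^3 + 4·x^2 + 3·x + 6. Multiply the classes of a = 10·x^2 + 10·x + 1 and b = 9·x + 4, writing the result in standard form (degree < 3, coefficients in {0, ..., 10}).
a · b ≡ x^2 + 10·x + 3 (mod f(x))

Multiply as integer polynomials: a · b = 90·x^3 + 130·x^2 + 49·x + 4. Reducing coefficients mod 11: a · b ≡ 2·x^3 + 9·x^2 + 5·x + 4. Now divide by f(x) = x^3 + 4·x^2 + 3·x + 6 in F_11[x], eliminating the leading term at each step:
  leading term 2·x^3: subtract (2)·f(x) = 2·x^3 + 8·x^2 + 6·x + 1, leaving x^2 + 10·x + 3 (coefficients mod 11)
The degree is now < 3, so this is the remainder. Hence a · b ≡ x^2 + 10·x + 3 in F_11[x]/(f).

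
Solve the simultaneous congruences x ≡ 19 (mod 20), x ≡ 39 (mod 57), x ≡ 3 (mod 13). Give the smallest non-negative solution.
The moduli 20, 57, 13 are pairwise coprime, so by the CRT there is a unique solution mod 20·57·13 = 14820.
Solve by successive substitution. Start with x ≡ 19 (mod 20).
  Combine with x ≡ 39 (mod 57): write x = 19 + 20·t and require 19 + 20·t ≡ 39 (mod 57), i.e. 20·t ≡ 39 − 19 ≡ 20 (mod 57). Since 20^(−1) ≡ 20 (mod 57), t ≡ 20·20 ≡ 1 (mod 57). So x ≡ 19 + 20·1 = 39 (mod 1140).
  Combine with x ≡ 3 (mod 13): write x = 39 + 1140·t and require 39 + 1140·t ≡ 3 (mod 13), i.e. 1140·t ≡ 3 − 39 ≡ 3 (mod 13). Since 1140^(−1) ≡ 3 (mod 13) (1140 ≡ 9 (mod 13)), t ≡ 3·3 ≡ 9 (mod 13). So x ≡ 39 + 1140·9 = 10299 (mod 14820).
Unique solution in [0, 14820): x = 10299.

Final answer: x ≡ 10299 (mod 14820); the representative in [0, 14820) is 10299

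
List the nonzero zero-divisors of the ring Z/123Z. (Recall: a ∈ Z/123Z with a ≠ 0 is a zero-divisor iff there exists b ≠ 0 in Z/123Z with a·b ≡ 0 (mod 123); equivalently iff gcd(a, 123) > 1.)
nonzero zero-divisors of Z/123Z = {3, 6, 9, 12, 15, 18, 21, 24, 27, 30, 33, 36, 39, 41, 42, 45, 48, 51, 54, 57, 60, 63, 66, 69, 72, 75, 78, 81, 82, 84, 87, 90, 93, 96, 99, 102, 105, 108, 111, 114, 117, 120}

An element a ∈ Z/123Z (with a ≠ 0) is a zero-divisor iff gcd(a, 123) > 1 (because a is a unit precisely when gcd(a, n) = 1, and in Z/nZ every nonzero, non-unit element is a zero-divisor). Scan a = 1, ..., 122 and keep those with gcd(a, 123) > 1:
  gcd(3, 123) = 3, gcd(6, 123) = 3, gcd(9, 123) = 3, gcd(12, 123) = 3, gcd(15, 123) = 3, gcd(18, 123) = 3, gcd(21, 123) = 3, gcd(24, 123) = 3, gcd(27, 123) = 3, gcd(30, 123) = 3, gcd(33, 123) = 3, gcd(36, 123) = 3, gcd(39, 123) = 3, gcd(41, 123) = 41, gcd(42, 123) = 3, gcd(45, 123) = 3, gcd(48, 123) = 3, gcd(51, 123) = 3, gcd(54, 123) = 3, gcd(57, 123) = 3, gcd(60, 123) = 3, gcd(63, 123) = 3, gcd(66, 123) = 3, gcd(69, 123) = 3, gcd(72, 123) = 3, gcd(75, 123) = 3, gcd(78, 123) = 3, gcd(81, 123) = 3, gcd(82, 123) = 41, gcd(84, 123) = 3, gcd(87, 123) = 3, gcd(90, 123) = 3, gcd(93, 123) = 3, gcd(96, 123) = 3, gcd(99, 123) = 3, gcd(102, 123) = 3, gcd(105, 123) = 3, gcd(108, 123) = 3, gcd(111, 123) = 3, gcd(114, 123) = 3, gcd(117, 123) = 3, gcd(120, 123) = 3.
All other a ∈ {1, ..., 122} have gcd(a, 123) = 1 and are units. So the nonzero zero-divisors are exactly the 42 values of a appearing in this scan.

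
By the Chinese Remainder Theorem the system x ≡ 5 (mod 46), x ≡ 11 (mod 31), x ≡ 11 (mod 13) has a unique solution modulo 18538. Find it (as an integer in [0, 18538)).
x ≡ 13713 (mod 18538); the representative in [0, 18538) is 13713

The moduli 46, 31, 13 are pairwise coprime, so by the CRT there is a unique solution mod 46·31·13 = 18538.
Solve by successive substitution. Start with x ≡ 5 (mod 46).
  Combine with x ≡ 11 (mod 31): write x = 5 + 46·t and require 5 + 46·t ≡ 11 (mod 31), i.e. 46·t ≡ 11 − 5 ≡ 6 (mod 31). Since 46^(−1) ≡ 29 (mod 31) (46 ≡ 15 (mod 31)), t ≡ 29·6 ≡ 19 (mod 31). So x ≡ 5 + 46·19 = 879 (mod 1426).
  Combine with x ≡ 11 (mod 13): write x = 879 + 1426·t and require 879 + 1426·t ≡ 11 (mod 13), i.e. 1426·t ≡ 11 − 879 ≡ 3 (mod 13). Since 1426^(−1) ≡ 3 (mod 13) (1426 ≡ 9 (mod 13)), t ≡ 3·3 ≡ 9 (mod 13). So x ≡ 879 + 1426·9 = 13713 (mod 18538).
Unique solution in [0, 18538): x = 13713.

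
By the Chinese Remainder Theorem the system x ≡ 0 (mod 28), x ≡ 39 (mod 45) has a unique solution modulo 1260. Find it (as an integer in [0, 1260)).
x ≡ 84 (mod 1260); the representative in [0, 1260) is 84

The moduli 28, 45 are pairwise coprime, so by the CRT there is a unique solution mod 28·45 = 1260.
Solve by successive substitution. Start with x ≡ 0 (mod 28).
  Combine with x ≡ 39 (mod 45): write x = 28·t and require 28·t ≡ 39 (mod 45). Since 28^(−1) ≡ 37 (mod 45), t ≡ 37·39 ≡ 3 (mod 45). So x ≡ 28·3 = 84 (mod 1260).
Unique solution in [0, 1260): x = 84.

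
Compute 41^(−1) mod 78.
Apply the extended Euclidean algorithm to (78, 41), tracking rows (r, s, t) with s·78 + t·41 = r. Each division r_prev = q·r_cur + r_new produces the new row as (previous row) − q·(current row):
  row A: (78, 1, 0)   [1·78 + 0·41 = 78]
  row B: (41, 0, 1)   [0·78 + 1·41 = 41]
  78 = 1·41 + 37   → row C = row A − 1·row B = (37, 1, −1)   [check: 1·78 − 1·41 = 37]
  41 = 1·37 + 4   → row D = row B − 1·row C = (4, −1, 2)   [check: −1·78 + 2·41 = 4]
  37 = 9·4 + 1   → row E = row C − 9·row D = (1, 10, −19)   [check: 10·78 − 19·41 = 1]
  4 = 4·1 + 0   → remainder 0, stop. gcd = 1 (last nonzero row E).
The gcd is 1, so 41 is invertible mod 78. The last nonzero row gives 10·78 − 19·41 = 1, so t = −19. So 41^(−1) ≡ −19 ≡ 59 (mod 78). Verify: 41 · 59 = 2419 ≡ 1 (mod 78). ✓

Final answer: 41^(−1) ≡ 59 (mod 78)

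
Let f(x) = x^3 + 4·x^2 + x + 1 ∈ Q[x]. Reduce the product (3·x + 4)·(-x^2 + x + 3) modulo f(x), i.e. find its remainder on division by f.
a · b ≡ 11·x^2 + 16·x + 15 (mod f(x))

First multiply in Q[x] without reducing: a · b = -3·x^3 - x^2 + 13·x + 12. Now divide by f(x) = x^3 + 4·x^2 + x + 1, eliminating the leading term at each step:
  leading term -3·x^3: subtract (-3)·f(x) = -3·x^3 - 12·x^2 - 3·x - 3, leaving 11·x^2 + 16·x + 15
The degree is now < 3, so this is the remainder. Hence a · b ≡ 11·x^2 + 16·x + 15 in Q[x]/(f).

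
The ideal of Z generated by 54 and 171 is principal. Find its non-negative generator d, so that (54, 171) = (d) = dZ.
(54, 171) = (9); d = 9

In the PID Z, (a, b) is generated by gcd(a, b). Compute gcd(171, 54) with the extended Euclidean algorithm, tracking rows (r, s, t) with s·171 + t·54 = r:
  row A: (171, 1, 0)   [1·171 + 0·54 = 171]
  row B: (54, 0, 1)   [0·171 + 1·54 = 54]
  171 = 3·54 + 9   → row C = row A − 3·row B = (9, 1, −3)   [check: 1·171 − 3·54 = 9]
  54 = 6·9 + 0   → remainder 0, stop. gcd = 9 (last nonzero row C).
So gcd(54, 171) = 9, with Bézout identity 1·171 − 3·54 = 9. Containment (⊇): the Bézout identity exhibits 9 as an element of (54, 171), giving (9) ⊆ (54, 171). Containment (⊆): since 9 | 54 and 9 | 171 (54 = 9·6, 171 = 9·19), every Z-linear combination of 54 and 171 is divisible by 9, so (54, 171) ⊆ (9). Therefore (54, 171) = (9), d = 9.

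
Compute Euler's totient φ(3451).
φ(3451) = 2688

φ is multiplicative, with φ(p^e) = p^e − p^(e−1). Factorise 3451 = 7 · 17 · 29. Then
  φ(3451) = (7 − 1) · (17 − 1) · (29 − 1) = 6 · 16 · 28 = 2688.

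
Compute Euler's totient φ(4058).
φ is multiplicative, with φ(p^e) = p^e − p^(e−1). Factorise 4058 = 2 · 2029. Then
  φ(4058) = (2 − 1) · (2029 − 1) = 1 · 2028 = 2028.

Final answer: φ(4058) = 2028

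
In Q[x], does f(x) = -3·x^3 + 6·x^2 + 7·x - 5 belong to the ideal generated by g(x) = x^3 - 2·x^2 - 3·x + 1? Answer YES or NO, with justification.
In Q[x] the ideal (g) consists of all multiples of g, so f ∈ (g) iff g | f, i.e. iff the remainder of f on division by g is 0. Divide f by g (g is monic, so eliminate the leading term of the running remainder at each step):
  leading term -3·x^3: subtract (-3)·g(x) = -3·x^3 + 6·x^2 + 9·x - 3, leaving -2·x - 2
The remainder r(x) = -2·x - 2 ≠ 0 (and deg r < deg g), so g ∤ f, i.e. f ∉ (g).

Final answer: NO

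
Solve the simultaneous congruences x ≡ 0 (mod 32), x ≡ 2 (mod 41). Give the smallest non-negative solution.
x ≡ 576 (mod 1312); the representative in [0, 1312) is 576

The moduli 32, 41 are pairwise coprime, so by the CRT there is a unique solution mod 32·41 = 1312.
Solve by successive substitution. Start with x ≡ 0 (mod 32).
  Combine with x ≡ 2 (mod 41): write x = 32·t and require 32·t ≡ 2 (mod 41). Since 32^(−1) ≡ 9 (mod 41), t ≡ 9·2 ≡ 18 (mod 41). So x ≡ 32·18 = 576 (mod 1312).
Unique solution in [0, 1312): x = 576.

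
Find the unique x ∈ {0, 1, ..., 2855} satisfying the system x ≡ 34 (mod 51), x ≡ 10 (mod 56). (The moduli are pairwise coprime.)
x ≡ 850 (mod 2856); the representative in [0, 2856) is 850

The moduli 51, 56 are pairwise coprime, so by the CRT there is a unique solution mod 51·56 = 2856.
Solve by successive substitution. Start with x ≡ 34 (mod 51).
  Combine with x ≡ 10 (mod 56): write x = 34 + 51·t and require 34 + 51·t ≡ 10 (mod 56), i.e. 51·t ≡ 10 − 34 ≡ 32 (mod 56). Since 51^(−1) ≡ 11 (mod 56), t ≡ 11·32 ≡ 16 (mod 56). So x ≡ 34 + 51·16 = 850 (mod 2856).
Unique solution in [0, 2856): x = 850.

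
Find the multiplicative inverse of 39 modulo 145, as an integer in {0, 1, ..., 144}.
39^(−1) ≡ 119 (mod 145)

Apply the extended Euclidean algorithm to (145, 39), tracking rows (r, s, t) with s·145 + t·39 = r. Each division r_prev = q·r_cur + r_new produces the new row as (previous row) − q·(current row):
  row A: (145, 1, 0)   [1·145 + 0·39 = 145]
  row B: (39, 0, 1)   [0·145 + 1·39 = 39]
  145 = 3·39 + 28   → row C = row A − 3·row B = (28, 1, −3)   [check: 1·145 − 3·39 = 28]
  39 = 1·28 + 11   → row D = row B − 1·row C = (11, −1, 4)   [check: −1·145 + 4·39 = 11]
  28 = 2·11 + 6   → row E = row C − 2·row D = (6, 3, −11)   [check: 3·145 − 11·39 = 6]
  11 = 1·6 + 5   → row F = row D − 1·row E = (5, −4, 15)   [check: −4·145 + 15·39 = 5]
  6 = 1·5 + 1   → row G = row E − 1·row F = (1, 7, −26)   [check: 7·145 − 26·39 = 1]
  5 = 5·1 + 0   → remainder 0, stop. gcd = 1 (last nonzero row G).
The gcd is 1, so 39 is invertible mod 145. The last nonzero row gives 7·145 − 26·39 = 1, so t = −26. So 39^(−1) ≡ −26 ≡ 119 (mod 145). Verify: 39 · 119 = 4641 ≡ 1 (mod 145). ✓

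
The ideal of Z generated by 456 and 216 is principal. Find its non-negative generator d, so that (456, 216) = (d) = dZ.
In the PID Z, (a, b) is generated by gcd(a, b). Compute gcd(456, 216) with the extended Euclidean algorithm, tracking rows (r, s, t) with s·456 + t·216 = r:
  row A: (456, 1, 0)   [1·456 + 0·216 = 456]
  row B: (216, 0, 1)   [0·456 + 1·216 = 216]
  456 = 2·216 + 24   → row C = row A − 2·row B = (24, 1, −2)   [check: 1·456 − 2·216 = 24]
  216 = 9·24 + 0   → remainder 0, stop. gcd = 24 (last nonzero row C).
So gcd(456, 216) = 24, with Bézout identity 1·456 − 2·216 = 24. Containment (⊇): the Bézout identity exhibits 24 as an element of (456, 216), giving (24) ⊆ (456, 216). Containment (⊆): since 24 | 456 and 24 | 216 (456 = 24·19, 216 = 24·9), every Z-linear combination of 456 and 216 is divisible by 24, so (456, 216) ⊆ (24). Therefore (456, 216) = (24), d = 24.

Final answer: (456, 216) = (24); d = 24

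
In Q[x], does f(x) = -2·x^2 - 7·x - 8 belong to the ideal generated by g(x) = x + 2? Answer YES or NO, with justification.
NO

In Q[x] the ideal (g) consists of all multiples of g, so f ∈ (g) iff g | f, i.e. iff the remainder of f on division by g is 0. Divide f by g (g is monic, so eliminate the leading term of the running remainder at each step):
  leading term -2·x^2: subtract (-2·x)·g(x) = -2·x^2 - 4·x, leaving -3·x - 8
  leading term -3·x: subtract (-3)·g(x) = -3·x - 6, leaving -2
The remainder r(x) = -2 ≠ 0 (and deg r < deg g), so g ∤ f, i.e. f ∉ (g).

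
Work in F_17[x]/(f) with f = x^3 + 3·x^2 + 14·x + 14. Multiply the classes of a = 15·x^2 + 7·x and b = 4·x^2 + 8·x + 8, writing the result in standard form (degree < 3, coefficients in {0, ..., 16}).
a · b ≡ 10·x^2 + 4·x + 6 (mod f(x))

Multiply as integer polynomials: a · b = 60·x^4 + 148·x^3 + 176·x^2 + 56·x. Reducing coefficients mod 17: a · b ≡ 9·x^4 + 12·x^3 + 6·x^2 + 5·x. Now divide by f(x) = x^3 + 3·x^2 + 14·x + 14 in F_17[x], eliminating the leading term at each step:
  leading term 9·x^4: subtract (9·x)·f(x) = 9·x^4 + 10·x^3 + 7·x^2 + 7·x, leaving 2·x^3 + 16·x^2 + 15·x (coefficients mod 17)
  leading term 2·x^3: subtract (2)·f(x) = 2·x^3 + 6·x^2 + 11·x + 11, leaving 10·x^2 + 4·x + 6 (coefficients mod 17)
The degree is now < 3, so this is the remainder. Hence a · b ≡ 10·x^2 + 4·x + 6 in F_17[x]/(f).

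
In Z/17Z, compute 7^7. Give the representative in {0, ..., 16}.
Use repeated squaring. Binary(7) = 111. Walk through the bits of the exponent 7 left-to-right: at each bit after the leading one, square the running value, then multiply by 7 if the bit is 1 (always reducing mod 17):
  bit 1 = 1 (leading): start with 7.
  bit 2 = 1: square 7^2 = 49 ≡ 15; bit is 1, so multiply 15·7 = 105 ≡ 3 (mod 17).
  bit 3 = 1: square 3^2 = 9; bit is 1, so multiply 9·7 = 63 ≡ 12 (mod 17).
Final value: 7^7 ≡ 12 (mod 17).

Final answer: 12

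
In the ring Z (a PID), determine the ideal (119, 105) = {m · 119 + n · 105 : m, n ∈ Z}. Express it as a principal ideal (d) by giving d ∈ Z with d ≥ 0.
In the PID Z, (a, b) is generated by gcd(a, b). Compute gcd(119, 105) with the extended Euclidean algorithm, tracking rows (r, s, t) with s·119 + t·105 = r:
  row A: (119, 1, 0)   [1·119 + 0·105 = 119]
  row B: (105, 0, 1)   [0·119 + 1·105 = 105]
  119 = 1·105 + 14   → row C = row A − 1·row B = (14, 1, −1)   [check: 1·119 − 1·105 = 14]
  105 = 7·14 + 7   → row D = row B − 7·row C = (7, −7, 8)   [check: −7·119 + 8·105 = 7]
  14 = 2·7 + 0   → remainder 0, stop. gcd = 7 (last nonzero row D).
So gcd(119, 105) = 7, with Bézout identity −7·119 + 8·105 = 7. Containment (⊇): the Bézout identity exhibits 7 as an element of (119, 105), giving (7) ⊆ (119, 105). Containment (⊆): since 7 | 119 and 7 | 105 (119 = 7·17, 105 = 7·15), every Z-linear combination of 119 and 105 is divisible by 7, so (119, 105) ⊆ (7). Therefore (119, 105) = (7), d = 7.

Final answer: (119, 105) = (7); d = 7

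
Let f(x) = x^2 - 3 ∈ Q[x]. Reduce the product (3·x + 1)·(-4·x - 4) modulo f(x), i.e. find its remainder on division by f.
First multiply in Q[x] without reducing: a · b = -12·x^2 - 16·x - 4. Now divide by f(x) = x^2 - 3, eliminating the leading term at each step:
  leading term -12·x^2: subtract (-12)·f(x) = 36 - 12·x^2, leaving -16·x - 40
The degree is now < 2, so this is the remainder. Hence a · b ≡ -16·x - 40 in Q[x]/(f).

Final answer: a · b ≡ -16·x - 40 (mod f(x))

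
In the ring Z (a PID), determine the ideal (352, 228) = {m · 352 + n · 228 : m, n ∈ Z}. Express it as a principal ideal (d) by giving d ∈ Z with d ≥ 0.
In the PID Z, (a, b) is generated by gcd(a, b). Compute gcd(352, 228) with the extended Euclidean algorithm, tracking rows (r, s, t) with s·352 + t·228 = r:
  row A: (352, 1, 0)   [1·352 + 0·228 = 352]
  row B: (228, 0, 1)   [0·352 + 1·228 = 228]
  352 = 1·228 + 124   → row C = row A − 1·row B = (124, 1, −1)   [check: 1·352 − 1·228 = 124]
  228 = 1·124 + 104   → row D = row B − 1·row C = (104, −1, 2)   [check: −1·352 + 2·228 = 104]
  124 = 1·104 + 20   → row E = row C − 1·row D = (20, 2, −3)   [check: 2·352 − 3·228 = 20]
  104 = 5·20 + 4   → row F = row D − 5·row E = (4, −11, 17)   [check: −11·352 + 17·228 = 4]
  20 = 5·4 + 0   → remainder 0, stop. gcd = 4 (last nonzero row F).
So gcd(352, 228) = 4, with Bézout identity −11·352 + 17·228 = 4. Containment (⊇): the Bézout identity exhibits 4 as an element of (352, 228), giving (4) ⊆ (352, 228). Containment (⊆): since 4 | 352 and 4 | 228 (352 = 4·88, 228 = 4·57), every Z-linear combination of 352 and 228 is divisible by 4, so (352, 228) ⊆ (4). Therefore (352, 228) = (4), d = 4.

Final answer: (352, 228) = (4); d = 4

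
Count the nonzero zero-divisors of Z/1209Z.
In Z/1209Z each nonzero element is either a unit (gcd with 1209 is 1) or a zero-divisor (gcd > 1). The number of units is φ(1209): factorise 1209 = 3 · 13 · 31, so φ(1209) = (3 − 1) · (13 − 1) · (31 − 1) = 2 · 12 · 30 = 720. The nonzero elements number 1209 − 1 = 1208. Hence the nonzero zero-divisors number 1208 − 720 = 488.

Final answer: Z/1209Z has 488 nonzero zero-divisors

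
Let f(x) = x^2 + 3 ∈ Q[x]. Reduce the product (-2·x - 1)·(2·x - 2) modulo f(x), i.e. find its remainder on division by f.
a · b ≡ 2·x + 14 (mod f(x))

First multiply in Q[x] without reducing: a · b = -4·x^2 + 2·x + 2. Now divide by f(x) = x^2 + 3, eliminating the leading term at each step:
  leading term -4·x^2: subtract (-4)·f(x) = -4·x^2 - 12, leaving 2·x + 14
The degree is now < 2, so this is the remainder. Hence a · b ≡ 2·x + 14 in Q[x]/(f).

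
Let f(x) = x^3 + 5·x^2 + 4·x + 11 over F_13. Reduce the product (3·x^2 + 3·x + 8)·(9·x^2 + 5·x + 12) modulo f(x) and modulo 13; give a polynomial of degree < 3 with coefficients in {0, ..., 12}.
a · b ≡ 12·x^2 + 8·x + 1 (mod f(x))

Multiply as integer polynomials: a · b = 27·x^4 + 42·x^3 + 123·x^2 + 76·x + 96. Reducing coefficients mod 13: a · b ≡ x^4 + 3·x^3 + 6·x^2 + 11·x + 5. Now divide by f(x) = x^3 + 5·x^2 + 4·x + 11 in F_13[x], eliminating the leading term at each step:
  leading term x^4: subtract (x)·f(x) = x^4 + 5·x^3 + 4·x^2 + 11·x, leaving 11·x^3 + 2·x^2 + 5 (coefficients mod 13)
  leading term 11·x^3: subtract (11)·f(x) = 11·x^3 + 3·x^2 + 5·x + 4, leaving 12·x^2 + 8·x + 1 (coefficients mod 13)
The degree is now < 3, so this is the remainder. Hence a · b ≡ 12·x^2 + 8·x + 1 in F_13[x]/(f).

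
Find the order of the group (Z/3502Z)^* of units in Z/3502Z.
|(Z/3502Z)^*| = 1632

(Z/3502Z)^* consists of the classes a with gcd(a, 3502) = 1, so its order is φ(3502). φ is multiplicative, with φ(p^e) = p^e − p^(e−1). Factorise 3502 = 2 · 17 · 103. Then
  φ(3502) = (2 − 1) · (17 − 1) · (103 − 1) = 1 · 16 · 102 = 1632.
Thus |(Z/3502Z)^*| = 1632.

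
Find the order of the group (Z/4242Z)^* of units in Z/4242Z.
|(Z/4242Z)^*| = 1200

(Z/4242Z)^* consists of the classes a with gcd(a, 4242) = 1, so its order is φ(4242). φ is multiplicative, with φ(p^e) = p^e − p^(e−1). Factorise 4242 = 2 · 3 · 7 · 101. Then
  φ(4242) = (2 − 1) · (3 − 1) · (7 − 1) · (101 − 1) = 1 · 2 · 6 · 100 = 1200.
Thus |(Z/4242Z)^*| = 1200.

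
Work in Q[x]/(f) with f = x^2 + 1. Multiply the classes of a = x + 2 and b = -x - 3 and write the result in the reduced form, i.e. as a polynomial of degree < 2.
a · b ≡ -5·x - 5 (mod f(x))

First multiply in Q[x] without reducing: a · b = -x^2 - 5·x - 6. Now divide by f(x) = x^2 + 1, eliminating the leading term at each step:
  leading term -x^2: subtract (-1)·f(x) = -x^2 - 1, leaving -5·x - 5
The degree is now < 2, so this is the remainder. Hence a · b ≡ -5·x - 5 in Q[x]/(f).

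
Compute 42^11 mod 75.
33

Use repeated squaring. Binary(11) = 1011. Walk through the bits of the exponent 11 left-to-right: at each bit after the leading one, square the running value, then multiply by 42 if the bit is 1 (always reducing mod 75):
  bit 1 = 1 (leading): start with 42.
  bit 2 = 0: square 42^2 = 1764 ≡ 39 (mod 75).
  bit 3 = 1: square 39^2 = 1521 ≡ 21; bit is 1, so multiply 21·42 = 882 ≡ 57 (mod 75).
  bit 4 = 1: square 57^2 = 3249 ≡ 24; bit is 1, so multiply 24·42 = 1008 ≡ 33 (mod 75).
Final value: 42^11 ≡ 33 (mod 75).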